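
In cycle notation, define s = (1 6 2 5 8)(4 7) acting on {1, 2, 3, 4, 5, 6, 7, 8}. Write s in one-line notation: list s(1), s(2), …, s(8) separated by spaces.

6 5 3 7 8 2 4 1

Reading each image from the cycles: 1→6, 2→5, 3→3, 4→7, 5→8, 6→2, 7→4, 8→1.
So the one-line form is 6 5 3 7 8 2 4 1.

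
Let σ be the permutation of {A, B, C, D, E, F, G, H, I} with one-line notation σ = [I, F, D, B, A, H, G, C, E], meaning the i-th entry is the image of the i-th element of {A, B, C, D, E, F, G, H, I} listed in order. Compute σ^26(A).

E

Tracing A → I → … returns to A after 3 steps, so A lies in a 3-cycle (A, I, E).
On a 3-cycle, σ^3 is the identity, so σ^26 = σ^2 there (26 ≡ 2 mod 3).
Advancing 2 steps from A: A → I → E.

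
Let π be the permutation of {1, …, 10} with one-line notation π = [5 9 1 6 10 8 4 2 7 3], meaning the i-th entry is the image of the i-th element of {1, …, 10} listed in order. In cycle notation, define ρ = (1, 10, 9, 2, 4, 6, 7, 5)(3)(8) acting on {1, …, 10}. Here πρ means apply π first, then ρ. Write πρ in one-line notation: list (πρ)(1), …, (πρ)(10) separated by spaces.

1 2 10 7 9 8 6 4 5 3

(πρ)(x) = ρ(π(x)). Computing each image: ρ(π(1)) = ρ(5) = 1, ρ(π(2)) = ρ(9) = 2, ρ(π(3)) = ρ(1) = 10, ρ(π(4)) = ρ(6) = 7, ρ(π(5)) = ρ(10) = 9, ρ(π(6)) = ρ(8) = 8, ρ(π(7)) = ρ(4) = 6, ρ(π(8)) = ρ(2) = 4, ρ(π(9)) = ρ(7) = 5, ρ(π(10)) = ρ(3) = 3.
Hence πρ = [1 2 10 7 9 8 6 4 5 3].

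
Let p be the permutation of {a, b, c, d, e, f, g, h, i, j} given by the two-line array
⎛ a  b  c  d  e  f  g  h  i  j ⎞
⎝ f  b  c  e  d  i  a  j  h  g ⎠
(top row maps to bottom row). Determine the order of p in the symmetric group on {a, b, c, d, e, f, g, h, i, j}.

Decomposing into disjoint cycles gives cycle lengths 6, 2, 1, 1.
The order of p is the least common multiple of its cycle lengths: lcm(6, 2) = 6.

6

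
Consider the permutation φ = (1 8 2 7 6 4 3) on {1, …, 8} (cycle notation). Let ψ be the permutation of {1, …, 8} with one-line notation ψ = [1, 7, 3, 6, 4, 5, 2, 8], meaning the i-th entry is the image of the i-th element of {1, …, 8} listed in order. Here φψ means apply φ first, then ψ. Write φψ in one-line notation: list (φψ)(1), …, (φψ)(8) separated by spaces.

8 2 1 3 4 6 5 7

(φψ)(x) = ψ(φ(x)). Computing each image: ψ(φ(1)) = ψ(8) = 8, ψ(φ(2)) = ψ(7) = 2, ψ(φ(3)) = ψ(1) = 1, ψ(φ(4)) = ψ(3) = 3, ψ(φ(5)) = ψ(5) = 4, ψ(φ(6)) = ψ(4) = 6, ψ(φ(7)) = ψ(6) = 5, ψ(φ(8)) = ψ(2) = 7.
Hence φψ = [8 2 1 3 4 6 5 7].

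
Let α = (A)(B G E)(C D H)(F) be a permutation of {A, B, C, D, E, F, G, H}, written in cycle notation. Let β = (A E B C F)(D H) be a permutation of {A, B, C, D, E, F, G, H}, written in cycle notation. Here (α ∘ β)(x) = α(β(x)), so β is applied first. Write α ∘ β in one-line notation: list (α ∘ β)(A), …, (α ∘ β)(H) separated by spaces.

B D F C G A E H

(α ∘ β)(x) = α(β(x)). Computing each image: α(β(A)) = α(E) = B, α(β(B)) = α(C) = D, α(β(C)) = α(F) = F, α(β(D)) = α(H) = C, α(β(E)) = α(B) = G, α(β(F)) = α(A) = A, α(β(G)) = α(G) = E, α(β(H)) = α(D) = H.
Hence α ∘ β = [B D F C G A E H].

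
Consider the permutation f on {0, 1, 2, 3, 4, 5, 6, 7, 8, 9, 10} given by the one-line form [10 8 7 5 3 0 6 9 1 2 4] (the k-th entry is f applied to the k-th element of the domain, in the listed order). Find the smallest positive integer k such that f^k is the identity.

The disjoint-cycle form of f has cycle lengths 5, 3, 2, 1.
The order of f is the least common multiple of its cycle lengths: lcm(5, 3, 2) = 30.

30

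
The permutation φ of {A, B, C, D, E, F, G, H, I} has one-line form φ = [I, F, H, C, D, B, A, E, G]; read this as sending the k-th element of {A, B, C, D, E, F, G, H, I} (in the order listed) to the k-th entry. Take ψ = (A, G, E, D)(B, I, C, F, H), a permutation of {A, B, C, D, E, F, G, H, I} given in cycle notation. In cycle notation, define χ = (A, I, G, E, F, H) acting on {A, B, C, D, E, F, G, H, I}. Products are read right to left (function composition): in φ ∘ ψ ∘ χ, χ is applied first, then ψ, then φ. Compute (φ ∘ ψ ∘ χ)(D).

I

Chase D: χ(D) = D; ψ(D) = A; φ(A) = I. Hence (φ ∘ ψ ∘ χ)(D) = I.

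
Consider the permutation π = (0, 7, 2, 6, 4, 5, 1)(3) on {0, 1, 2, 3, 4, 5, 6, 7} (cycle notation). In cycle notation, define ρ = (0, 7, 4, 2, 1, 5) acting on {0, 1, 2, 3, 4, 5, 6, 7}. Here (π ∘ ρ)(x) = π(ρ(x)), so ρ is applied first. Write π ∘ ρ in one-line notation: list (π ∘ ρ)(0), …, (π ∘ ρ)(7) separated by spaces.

2 1 0 3 6 7 4 5

For each element, apply ρ then π: 0 → 7 → 2; 1 → 5 → 1; 2 → 1 → 0; 3 → 3 → 3; 4 → 2 → 6; 5 → 0 → 7; 6 → 6 → 4; 7 → 4 → 5.
So π ∘ ρ in one-line form is 2 1 0 3 6 7 4 5.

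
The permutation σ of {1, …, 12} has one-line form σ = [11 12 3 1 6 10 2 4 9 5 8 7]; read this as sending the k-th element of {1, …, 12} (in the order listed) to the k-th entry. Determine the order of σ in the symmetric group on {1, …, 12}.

12

Writing σ as disjoint cycles, the cycle lengths are 4, 3, 3, 1, 1.
Since disjoint cycles commute, ord(σ) = lcm(4, 3, 3) = 12.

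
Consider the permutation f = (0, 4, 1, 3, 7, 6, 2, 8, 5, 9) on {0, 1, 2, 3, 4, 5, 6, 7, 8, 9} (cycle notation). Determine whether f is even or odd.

The cycle lengths are 10.
A cycle is odd iff its length is even; f has 1 even-length cycle, so sgn(f) = (−1)^1 and f is odd.

odd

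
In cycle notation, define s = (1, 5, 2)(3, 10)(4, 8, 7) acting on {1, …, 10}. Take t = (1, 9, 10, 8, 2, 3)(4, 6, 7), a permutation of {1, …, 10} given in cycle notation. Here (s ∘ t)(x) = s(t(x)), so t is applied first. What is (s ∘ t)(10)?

t(10) = 8, then s(8) = 7; composing gives (s ∘ t)(10) = 7.

7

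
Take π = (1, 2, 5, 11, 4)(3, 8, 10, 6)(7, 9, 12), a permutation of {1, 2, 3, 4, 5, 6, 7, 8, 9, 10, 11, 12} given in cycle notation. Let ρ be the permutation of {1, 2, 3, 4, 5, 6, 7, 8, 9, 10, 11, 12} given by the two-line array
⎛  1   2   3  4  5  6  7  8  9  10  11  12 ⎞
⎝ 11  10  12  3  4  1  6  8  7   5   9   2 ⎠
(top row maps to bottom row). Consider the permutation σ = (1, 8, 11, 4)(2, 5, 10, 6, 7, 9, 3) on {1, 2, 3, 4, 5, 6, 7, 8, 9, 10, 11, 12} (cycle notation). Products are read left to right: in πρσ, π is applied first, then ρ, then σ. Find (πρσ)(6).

12

Apply the permutations in order: π(6) = 3, then ρ(3) = 12, then σ(12) = 12. So (πρσ)(6) = 12.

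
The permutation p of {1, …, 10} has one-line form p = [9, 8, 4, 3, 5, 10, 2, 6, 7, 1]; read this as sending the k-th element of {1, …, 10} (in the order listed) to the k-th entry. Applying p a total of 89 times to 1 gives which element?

Tracing 1 → 9 → … returns to 1 after 7 steps, so 1 lies in a 7-cycle (1 9 7 2 8 6 10).
Since the cycle has length 7, p^89 acts on it the same as p^5 (89 mod 7 = 5).
Advancing 5 steps from 1: 1 → 9 → 7 → 2 → 8 → 6.

6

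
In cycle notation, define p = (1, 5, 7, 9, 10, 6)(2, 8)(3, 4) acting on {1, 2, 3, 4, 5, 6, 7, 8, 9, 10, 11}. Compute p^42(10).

10

10 lies in the 6-cycle (1, 5, 7, 9, 10, 6).
Since the cycle has length 6, p^42 acts on it the same as p^0 (42 mod 6 = 0).
So p^42(10) = 10.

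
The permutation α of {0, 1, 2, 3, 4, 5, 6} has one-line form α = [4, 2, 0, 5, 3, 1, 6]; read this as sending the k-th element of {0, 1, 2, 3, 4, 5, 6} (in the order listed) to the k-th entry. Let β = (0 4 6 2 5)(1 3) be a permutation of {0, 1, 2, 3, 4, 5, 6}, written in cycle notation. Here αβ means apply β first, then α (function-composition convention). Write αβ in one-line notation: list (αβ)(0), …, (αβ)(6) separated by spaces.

3 5 1 2 6 4 0

For each element, apply β then α: 0 → 4 → 3; 1 → 3 → 5; 2 → 5 → 1; 3 → 1 → 2; 4 → 6 → 6; 5 → 0 → 4; 6 → 2 → 0.
So αβ in one-line form is 3 5 1 2 6 4 0.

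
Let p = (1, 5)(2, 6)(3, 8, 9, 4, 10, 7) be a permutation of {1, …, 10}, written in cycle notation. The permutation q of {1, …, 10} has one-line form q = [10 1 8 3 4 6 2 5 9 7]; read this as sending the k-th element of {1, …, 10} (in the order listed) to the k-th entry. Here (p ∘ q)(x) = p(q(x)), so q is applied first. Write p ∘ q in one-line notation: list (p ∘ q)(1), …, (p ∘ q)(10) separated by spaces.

(p ∘ q)(x) = p(q(x)). Computing each image: p(q(1)) = p(10) = 7, p(q(2)) = p(1) = 5, p(q(3)) = p(8) = 9, p(q(4)) = p(3) = 8, p(q(5)) = p(4) = 10, p(q(6)) = p(6) = 2, p(q(7)) = p(2) = 6, p(q(8)) = p(5) = 1, p(q(9)) = p(9) = 4, p(q(10)) = p(7) = 3.
Hence p ∘ q = [7 5 9 8 10 2 6 1 4 3].

7 5 9 8 10 2 6 1 4 3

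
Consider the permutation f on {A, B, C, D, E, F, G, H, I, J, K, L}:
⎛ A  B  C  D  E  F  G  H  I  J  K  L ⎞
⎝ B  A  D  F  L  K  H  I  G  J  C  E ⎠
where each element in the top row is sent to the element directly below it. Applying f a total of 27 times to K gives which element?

Tracing K → C → … returns to K after 4 steps, so K lies in a 4-cycle (C, D, F, K).
Powers repeat with period 4 on this cycle, and 27 mod 4 = 3, so f^27(K) = f^3(K).
Advancing 3 steps from K: K → C → D → F.

F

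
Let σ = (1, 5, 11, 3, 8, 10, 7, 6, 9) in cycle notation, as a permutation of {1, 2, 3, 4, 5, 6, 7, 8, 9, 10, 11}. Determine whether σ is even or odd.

The cycle lengths are 9, 1, 1.
A cycle is odd iff its length is even; σ has 0 even-length cycles, so sgn(σ) = (−1)^0 and σ is even.

even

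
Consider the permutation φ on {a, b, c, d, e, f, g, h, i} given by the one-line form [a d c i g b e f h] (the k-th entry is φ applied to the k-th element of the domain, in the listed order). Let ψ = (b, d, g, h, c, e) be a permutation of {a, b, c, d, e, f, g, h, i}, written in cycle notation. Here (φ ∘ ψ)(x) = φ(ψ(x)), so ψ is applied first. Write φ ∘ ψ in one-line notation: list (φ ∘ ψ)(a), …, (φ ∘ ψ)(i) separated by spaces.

a i g e d b f c h

(φ ∘ ψ)(x) = φ(ψ(x)). Computing each image: φ(ψ(a)) = φ(a) = a, φ(ψ(b)) = φ(d) = i, φ(ψ(c)) = φ(e) = g, φ(ψ(d)) = φ(g) = e, φ(ψ(e)) = φ(b) = d, φ(ψ(f)) = φ(f) = b, φ(ψ(g)) = φ(h) = f, φ(ψ(h)) = φ(c) = c, φ(ψ(i)) = φ(i) = h.
Hence φ ∘ ψ = [a i g e d b f c h].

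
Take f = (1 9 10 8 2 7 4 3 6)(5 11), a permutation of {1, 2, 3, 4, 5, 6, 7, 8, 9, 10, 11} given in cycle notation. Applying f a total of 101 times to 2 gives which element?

2 lies in the 9-cycle (1 9 10 8 2 7 4 3 6).
Since the cycle has length 9, f^101 acts on it the same as f^2 (101 mod 9 = 2).
Stepping 2 places around the cycle: 2 → 7 → 4.

4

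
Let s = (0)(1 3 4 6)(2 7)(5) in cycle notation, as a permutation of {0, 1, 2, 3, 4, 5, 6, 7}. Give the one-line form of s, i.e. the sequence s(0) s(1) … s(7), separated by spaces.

Image by image: 0↦0, 1↦3, 2↦7, 3↦4, 4↦6, 5↦5, 6↦1, 7↦2.
Listing these in domain order gives 0 3 7 4 6 5 1 2.

0 3 7 4 6 5 1 2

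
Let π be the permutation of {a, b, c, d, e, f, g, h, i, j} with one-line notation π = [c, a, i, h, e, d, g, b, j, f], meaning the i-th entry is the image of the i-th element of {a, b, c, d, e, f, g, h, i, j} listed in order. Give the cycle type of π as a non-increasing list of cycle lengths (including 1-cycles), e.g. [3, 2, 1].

[8, 1, 1]

The disjoint cycles are (a, c, i, j, f, d, h, b)(e)(g), with lengths 8, 1, 1 in non-increasing order.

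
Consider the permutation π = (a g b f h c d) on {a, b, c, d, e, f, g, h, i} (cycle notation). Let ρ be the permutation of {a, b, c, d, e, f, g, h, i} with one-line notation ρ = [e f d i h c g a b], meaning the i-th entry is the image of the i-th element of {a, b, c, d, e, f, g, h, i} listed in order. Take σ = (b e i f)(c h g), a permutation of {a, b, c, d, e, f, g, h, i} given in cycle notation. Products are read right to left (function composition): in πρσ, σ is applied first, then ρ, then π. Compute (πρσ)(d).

(πρσ)(d) = π(ρ(σ(d))). σ(d) = d, then ρ(d) = i, then π(i) = i, so the result is i.

i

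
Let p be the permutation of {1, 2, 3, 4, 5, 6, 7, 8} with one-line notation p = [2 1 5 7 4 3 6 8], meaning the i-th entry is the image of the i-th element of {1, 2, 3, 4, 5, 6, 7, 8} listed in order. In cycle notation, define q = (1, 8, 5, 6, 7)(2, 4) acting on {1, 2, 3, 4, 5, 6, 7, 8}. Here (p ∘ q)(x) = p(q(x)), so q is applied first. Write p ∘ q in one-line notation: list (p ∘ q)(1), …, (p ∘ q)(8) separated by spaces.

Chase each element through q then p: 1 → 8 → 8; 2 → 4 → 7; 3 → 3 → 5; 4 → 2 → 1; 5 → 6 → 3; 6 → 7 → 6; 7 → 1 → 2; 8 → 5 → 4.
So p ∘ q in one-line form is 8 7 5 1 3 6 2 4.

8 7 5 1 3 6 2 4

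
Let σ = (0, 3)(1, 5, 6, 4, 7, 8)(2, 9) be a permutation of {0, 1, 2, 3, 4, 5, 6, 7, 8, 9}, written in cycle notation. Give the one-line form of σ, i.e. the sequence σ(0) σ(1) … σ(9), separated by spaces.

Reading each image from the cycles: 0→3, 1→5, 2→9, 3→0, 4→7, 5→6, 6→4, 7→8, 8→1, 9→2.
Listing these in domain order gives 3 5 9 0 7 6 4 8 1 2.

3 5 9 0 7 6 4 8 1 2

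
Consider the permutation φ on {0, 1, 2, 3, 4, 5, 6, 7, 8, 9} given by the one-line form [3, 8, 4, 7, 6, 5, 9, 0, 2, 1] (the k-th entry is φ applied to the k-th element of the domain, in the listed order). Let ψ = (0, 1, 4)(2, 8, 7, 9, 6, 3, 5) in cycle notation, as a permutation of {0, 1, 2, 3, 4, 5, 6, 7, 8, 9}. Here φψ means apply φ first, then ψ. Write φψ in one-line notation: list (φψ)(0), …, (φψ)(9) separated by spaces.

(φψ)(x) = ψ(φ(x)). Computing each image: ψ(φ(0)) = ψ(3) = 5, ψ(φ(1)) = ψ(8) = 7, ψ(φ(2)) = ψ(4) = 0, ψ(φ(3)) = ψ(7) = 9, ψ(φ(4)) = ψ(6) = 3, ψ(φ(5)) = ψ(5) = 2, ψ(φ(6)) = ψ(9) = 6, ψ(φ(7)) = ψ(0) = 1, ψ(φ(8)) = ψ(2) = 8, ψ(φ(9)) = ψ(1) = 4.
Hence φψ = [5 7 0 9 3 2 6 1 8 4].

5 7 0 9 3 2 6 1 8 4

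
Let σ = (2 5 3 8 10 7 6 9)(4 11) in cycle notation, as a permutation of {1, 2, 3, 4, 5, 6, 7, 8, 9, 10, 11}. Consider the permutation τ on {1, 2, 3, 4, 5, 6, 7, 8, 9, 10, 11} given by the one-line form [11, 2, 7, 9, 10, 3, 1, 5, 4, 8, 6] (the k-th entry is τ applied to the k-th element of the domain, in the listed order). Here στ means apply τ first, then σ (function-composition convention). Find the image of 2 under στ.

5

First apply τ: τ(2) = 2, then σ(2) = 5. Thus (στ)(2) = 5.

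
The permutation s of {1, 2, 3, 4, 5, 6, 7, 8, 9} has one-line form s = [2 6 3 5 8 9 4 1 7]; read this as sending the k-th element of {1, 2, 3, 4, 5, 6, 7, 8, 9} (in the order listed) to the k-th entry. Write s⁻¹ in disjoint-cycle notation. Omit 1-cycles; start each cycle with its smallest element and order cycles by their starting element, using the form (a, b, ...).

(1, 8, 5, 4, 7, 9, 6, 2)

First write s in disjoint cycles: (1, 2, 6, 9, 7, 4, 5, 8).
The inverse reverses every cycle; in canonical form, s⁻¹ = (1, 8, 5, 4, 7, 9, 6, 2).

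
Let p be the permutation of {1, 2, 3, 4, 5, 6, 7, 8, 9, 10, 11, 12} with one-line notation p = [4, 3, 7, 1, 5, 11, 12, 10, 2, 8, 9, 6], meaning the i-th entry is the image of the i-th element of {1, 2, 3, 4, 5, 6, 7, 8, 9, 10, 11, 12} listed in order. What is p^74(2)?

Tracing 2 → 3 → … returns to 2 after 7 steps, so 2 lies in a 7-cycle (2 3 7 12 6 11 9).
Powers repeat with period 7 on this cycle, and 74 mod 7 = 4, so p^74(2) = p^4(2).
Advancing 4 steps from 2: 2 → 3 → 7 → 12 → 6.

6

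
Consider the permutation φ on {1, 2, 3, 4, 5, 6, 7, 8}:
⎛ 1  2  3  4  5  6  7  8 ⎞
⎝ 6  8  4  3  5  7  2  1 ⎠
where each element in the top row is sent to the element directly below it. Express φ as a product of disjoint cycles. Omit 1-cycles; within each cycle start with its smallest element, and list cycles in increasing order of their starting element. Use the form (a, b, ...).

Iterating φ from 1 gives 1 → 6 → 7 → 2 → 8 → 1; that is the 5-cycle (1, 6, 7, 2, 8).
Continuing from each remaining unvisited element yields (1, 6, 7, 2, 8)(3, 4).

(1, 6, 7, 2, 8)(3, 4)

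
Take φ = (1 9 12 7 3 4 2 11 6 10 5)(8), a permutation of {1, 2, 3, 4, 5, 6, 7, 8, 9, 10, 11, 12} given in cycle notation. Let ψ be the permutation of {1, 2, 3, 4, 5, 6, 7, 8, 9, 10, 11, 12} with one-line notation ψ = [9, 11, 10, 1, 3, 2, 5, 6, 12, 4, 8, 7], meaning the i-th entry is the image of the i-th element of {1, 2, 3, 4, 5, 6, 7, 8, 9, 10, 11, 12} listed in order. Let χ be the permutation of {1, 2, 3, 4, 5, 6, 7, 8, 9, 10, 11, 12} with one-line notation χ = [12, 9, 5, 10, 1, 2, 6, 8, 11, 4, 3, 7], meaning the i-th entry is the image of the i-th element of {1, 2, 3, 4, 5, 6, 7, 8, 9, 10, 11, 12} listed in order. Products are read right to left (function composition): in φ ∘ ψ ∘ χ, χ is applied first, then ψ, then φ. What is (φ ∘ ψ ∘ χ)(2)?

(φ ∘ ψ ∘ χ)(2) = φ(ψ(χ(2))). χ(2) = 9, then ψ(9) = 12, then φ(12) = 7, so the result is 7.

7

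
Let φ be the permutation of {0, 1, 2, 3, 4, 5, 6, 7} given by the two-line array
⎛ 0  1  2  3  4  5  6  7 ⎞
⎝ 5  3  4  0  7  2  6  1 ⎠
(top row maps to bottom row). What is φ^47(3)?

Tracing 3 → 0 → … returns to 3 after 7 steps, so 3 lies in a 7-cycle (0, 5, 2, 4, 7, 1, 3).
Since the cycle has length 7, φ^47 acts on it the same as φ^5 (47 mod 7 = 5).
Advancing 5 steps from 3: 3 → 0 → 5 → 2 → 4 → 7.

7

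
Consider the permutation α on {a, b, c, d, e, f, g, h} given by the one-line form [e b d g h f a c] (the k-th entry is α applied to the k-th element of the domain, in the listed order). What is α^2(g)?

Tracing g → a → … returns to g after 6 steps, so g lies in a 6-cycle (a, e, h, c, d, g).
Stepping 2 places around the cycle: g → a → e.

e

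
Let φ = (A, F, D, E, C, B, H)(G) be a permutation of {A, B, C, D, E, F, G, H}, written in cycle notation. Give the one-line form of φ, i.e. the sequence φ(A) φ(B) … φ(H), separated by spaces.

F H B E C D G A

Each element maps to the next entry in its cycle (wrapping to the front): A↦F, B↦H, C↦B, D↦E, E↦C, F↦D, G↦G, H↦A.
So the one-line form is F H B E C D G A.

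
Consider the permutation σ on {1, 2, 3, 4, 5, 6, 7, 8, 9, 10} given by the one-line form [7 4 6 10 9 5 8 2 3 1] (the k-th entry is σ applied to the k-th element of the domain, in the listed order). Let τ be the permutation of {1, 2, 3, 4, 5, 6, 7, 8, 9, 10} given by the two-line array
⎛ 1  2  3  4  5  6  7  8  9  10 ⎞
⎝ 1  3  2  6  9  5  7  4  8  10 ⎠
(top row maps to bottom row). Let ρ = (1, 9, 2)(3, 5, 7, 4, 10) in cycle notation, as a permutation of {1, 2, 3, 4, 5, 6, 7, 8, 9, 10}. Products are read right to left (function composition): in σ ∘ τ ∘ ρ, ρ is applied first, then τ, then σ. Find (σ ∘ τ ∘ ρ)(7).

(σ ∘ τ ∘ ρ)(7) = σ(τ(ρ(7))). ρ(7) = 4, then τ(4) = 6, then σ(6) = 5, so the result is 5.

5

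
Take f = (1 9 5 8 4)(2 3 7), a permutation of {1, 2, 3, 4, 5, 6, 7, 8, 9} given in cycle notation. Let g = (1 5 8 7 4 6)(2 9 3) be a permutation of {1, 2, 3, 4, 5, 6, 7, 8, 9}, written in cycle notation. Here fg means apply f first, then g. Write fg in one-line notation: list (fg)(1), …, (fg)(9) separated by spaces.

3 2 4 5 7 1 9 6 8

For each element, apply f then g: 1 → 9 → 3; 2 → 3 → 2; 3 → 7 → 4; 4 → 1 → 5; 5 → 8 → 7; 6 → 6 → 1; 7 → 2 → 9; 8 → 4 → 6; 9 → 5 → 8.
Collecting the images, fg = [3 2 4 5 7 1 9 6 8].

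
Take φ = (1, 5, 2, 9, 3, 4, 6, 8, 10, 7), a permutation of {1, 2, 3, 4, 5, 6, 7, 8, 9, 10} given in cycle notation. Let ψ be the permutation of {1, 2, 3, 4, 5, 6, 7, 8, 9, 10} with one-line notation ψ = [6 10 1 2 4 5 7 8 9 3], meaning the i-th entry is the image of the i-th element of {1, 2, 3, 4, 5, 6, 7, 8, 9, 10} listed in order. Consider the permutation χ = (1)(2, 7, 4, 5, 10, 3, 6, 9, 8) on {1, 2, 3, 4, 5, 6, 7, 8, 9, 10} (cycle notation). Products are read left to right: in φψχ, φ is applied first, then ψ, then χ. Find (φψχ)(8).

Apply the permutations in order: φ(8) = 10, then ψ(10) = 3, then χ(3) = 6. So (φψχ)(8) = 6.

6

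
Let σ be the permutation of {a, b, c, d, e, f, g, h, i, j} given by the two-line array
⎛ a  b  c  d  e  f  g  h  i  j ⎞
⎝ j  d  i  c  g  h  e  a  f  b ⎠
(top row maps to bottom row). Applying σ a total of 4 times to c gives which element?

a

Tracing c → i → … returns to c after 8 steps, so c lies in an 8-cycle (a, j, b, d, c, i, f, h).
Stepping 4 places around the cycle: c → i → f → h → a.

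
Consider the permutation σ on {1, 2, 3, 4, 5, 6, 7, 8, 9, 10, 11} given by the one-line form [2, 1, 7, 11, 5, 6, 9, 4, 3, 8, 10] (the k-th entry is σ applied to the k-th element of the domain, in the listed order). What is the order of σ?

Writing σ as disjoint cycles, the cycle lengths are 4, 3, 2, 1, 1.
Since disjoint cycles commute, ord(σ) = lcm(4, 3, 2) = 12.

12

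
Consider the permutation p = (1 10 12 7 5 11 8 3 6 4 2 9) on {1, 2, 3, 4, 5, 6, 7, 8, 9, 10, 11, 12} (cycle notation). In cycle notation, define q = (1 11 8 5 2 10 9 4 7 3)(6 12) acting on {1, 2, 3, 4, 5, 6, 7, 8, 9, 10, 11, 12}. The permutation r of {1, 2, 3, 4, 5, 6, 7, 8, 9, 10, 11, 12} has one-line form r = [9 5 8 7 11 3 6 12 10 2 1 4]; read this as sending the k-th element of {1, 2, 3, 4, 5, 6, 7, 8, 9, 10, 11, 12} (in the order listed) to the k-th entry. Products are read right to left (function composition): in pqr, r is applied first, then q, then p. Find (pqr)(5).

3

Apply the permutations in order: r(5) = 11, then q(11) = 8, then p(8) = 3. So (pqr)(5) = 3.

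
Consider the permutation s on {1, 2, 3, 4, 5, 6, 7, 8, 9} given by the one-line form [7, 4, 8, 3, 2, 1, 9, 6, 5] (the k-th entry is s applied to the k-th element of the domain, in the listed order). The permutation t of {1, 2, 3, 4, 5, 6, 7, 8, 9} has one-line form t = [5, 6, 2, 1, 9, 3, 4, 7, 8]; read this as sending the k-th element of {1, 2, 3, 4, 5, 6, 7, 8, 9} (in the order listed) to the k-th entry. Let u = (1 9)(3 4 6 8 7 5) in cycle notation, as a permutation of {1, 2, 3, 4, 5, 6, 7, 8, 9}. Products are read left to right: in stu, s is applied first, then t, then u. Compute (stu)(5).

8

(stu)(5) = u(t(s(5))). s(5) = 2, then t(2) = 6, then u(6) = 8, so the result is 8.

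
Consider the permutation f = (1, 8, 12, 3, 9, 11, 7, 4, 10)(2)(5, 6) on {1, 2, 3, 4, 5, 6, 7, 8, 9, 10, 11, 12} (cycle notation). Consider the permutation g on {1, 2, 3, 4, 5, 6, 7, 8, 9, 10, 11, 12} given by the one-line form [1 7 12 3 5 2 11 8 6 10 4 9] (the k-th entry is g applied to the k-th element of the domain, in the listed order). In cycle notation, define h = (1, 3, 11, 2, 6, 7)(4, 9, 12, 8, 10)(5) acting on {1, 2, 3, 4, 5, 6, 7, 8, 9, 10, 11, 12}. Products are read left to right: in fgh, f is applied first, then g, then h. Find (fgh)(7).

11

Chase 7: f(7) = 4; g(4) = 3; h(3) = 11. Hence (fgh)(7) = 11.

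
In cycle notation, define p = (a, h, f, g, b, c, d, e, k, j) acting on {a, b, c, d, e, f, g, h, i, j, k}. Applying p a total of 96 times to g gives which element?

g lies in the 10-cycle (a, h, f, g, b, c, d, e, k, j).
Since the cycle has length 10, p^96 acts on it the same as p^6 (96 mod 10 = 6).
Stepping 6 places around the cycle: g → b → c → d → e → k → j.

j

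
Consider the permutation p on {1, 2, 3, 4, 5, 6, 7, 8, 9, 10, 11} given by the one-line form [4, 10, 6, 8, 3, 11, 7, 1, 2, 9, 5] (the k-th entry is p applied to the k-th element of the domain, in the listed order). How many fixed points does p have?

The fixed points (elements with p(x) = x) are {7}, so there is 1.

1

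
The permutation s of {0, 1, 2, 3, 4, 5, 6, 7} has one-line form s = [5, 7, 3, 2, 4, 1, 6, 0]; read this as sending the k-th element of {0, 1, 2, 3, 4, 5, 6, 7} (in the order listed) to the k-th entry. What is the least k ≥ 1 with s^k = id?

The disjoint-cycle form of s has cycle lengths 4, 2, 1, 1.
The order of s is the least common multiple of its cycle lengths: lcm(4, 2) = 4.

4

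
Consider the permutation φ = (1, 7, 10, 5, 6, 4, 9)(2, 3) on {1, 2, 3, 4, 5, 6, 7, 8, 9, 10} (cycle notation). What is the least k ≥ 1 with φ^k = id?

The disjoint cycles have lengths 7, 2, 1.
The order is lcm(7, 2) = 14.

14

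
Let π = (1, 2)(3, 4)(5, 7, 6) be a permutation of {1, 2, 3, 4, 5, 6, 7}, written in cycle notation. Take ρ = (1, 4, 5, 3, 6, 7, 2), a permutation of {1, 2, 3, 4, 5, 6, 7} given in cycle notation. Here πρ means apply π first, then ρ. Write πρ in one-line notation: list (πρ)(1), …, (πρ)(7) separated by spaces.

(πρ)(x) = ρ(π(x)). Computing each image: ρ(π(1)) = ρ(2) = 1, ρ(π(2)) = ρ(1) = 4, ρ(π(3)) = ρ(4) = 5, ρ(π(4)) = ρ(3) = 6, ρ(π(5)) = ρ(7) = 2, ρ(π(6)) = ρ(5) = 3, ρ(π(7)) = ρ(6) = 7.
Hence πρ = [1 4 5 6 2 3 7].

1 4 5 6 2 3 7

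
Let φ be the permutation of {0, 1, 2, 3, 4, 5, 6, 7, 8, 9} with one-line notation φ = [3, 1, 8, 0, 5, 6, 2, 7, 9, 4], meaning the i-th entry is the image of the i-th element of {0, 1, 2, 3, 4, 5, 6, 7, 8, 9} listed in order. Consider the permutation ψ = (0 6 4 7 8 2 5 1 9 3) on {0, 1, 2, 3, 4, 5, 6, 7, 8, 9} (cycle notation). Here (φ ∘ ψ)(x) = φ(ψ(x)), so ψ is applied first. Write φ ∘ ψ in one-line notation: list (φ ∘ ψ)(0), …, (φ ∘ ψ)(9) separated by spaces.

(φ ∘ ψ)(x) = φ(ψ(x)). Computing each image: φ(ψ(0)) = φ(6) = 2, φ(ψ(1)) = φ(9) = 4, φ(ψ(2)) = φ(5) = 6, φ(ψ(3)) = φ(0) = 3, φ(ψ(4)) = φ(7) = 7, φ(ψ(5)) = φ(1) = 1, φ(ψ(6)) = φ(4) = 5, φ(ψ(7)) = φ(8) = 9, φ(ψ(8)) = φ(2) = 8, φ(ψ(9)) = φ(3) = 0.
Hence φ ∘ ψ = [2 4 6 3 7 1 5 9 8 0].

2 4 6 3 7 1 5 9 8 0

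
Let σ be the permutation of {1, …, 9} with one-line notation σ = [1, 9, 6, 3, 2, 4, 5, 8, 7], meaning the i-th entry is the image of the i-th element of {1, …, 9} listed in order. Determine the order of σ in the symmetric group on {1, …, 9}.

Decomposing into disjoint cycles gives cycle lengths 4, 3, 1, 1.
The order is lcm(4, 3) = 12.

12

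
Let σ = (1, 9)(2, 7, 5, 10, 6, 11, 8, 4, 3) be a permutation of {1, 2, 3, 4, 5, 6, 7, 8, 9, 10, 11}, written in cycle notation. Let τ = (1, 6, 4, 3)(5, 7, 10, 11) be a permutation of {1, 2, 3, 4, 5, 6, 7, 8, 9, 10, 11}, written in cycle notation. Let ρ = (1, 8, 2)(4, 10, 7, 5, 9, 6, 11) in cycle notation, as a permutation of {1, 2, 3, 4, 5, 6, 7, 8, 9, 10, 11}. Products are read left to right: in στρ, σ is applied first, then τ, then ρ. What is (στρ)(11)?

2

(στρ)(11) = ρ(τ(σ(11))). σ(11) = 8, then τ(8) = 8, then ρ(8) = 2, so the result is 2.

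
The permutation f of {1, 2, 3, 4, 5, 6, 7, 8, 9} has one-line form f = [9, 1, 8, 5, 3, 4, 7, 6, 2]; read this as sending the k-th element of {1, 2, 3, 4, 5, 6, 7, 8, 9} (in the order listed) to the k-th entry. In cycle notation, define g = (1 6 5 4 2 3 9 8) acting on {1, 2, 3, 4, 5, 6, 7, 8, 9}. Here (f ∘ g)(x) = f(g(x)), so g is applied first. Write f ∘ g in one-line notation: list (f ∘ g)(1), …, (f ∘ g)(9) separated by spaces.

Chase each element through g then f: 1 → 6 → 4; 2 → 3 → 8; 3 → 9 → 2; 4 → 2 → 1; 5 → 4 → 5; 6 → 5 → 3; 7 → 7 → 7; 8 → 1 → 9; 9 → 8 → 6.
So f ∘ g in one-line form is 4 8 2 1 5 3 7 9 6.

4 8 2 1 5 3 7 9 6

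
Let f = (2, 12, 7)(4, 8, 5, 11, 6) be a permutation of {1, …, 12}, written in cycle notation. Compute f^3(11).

11 lies in the 5-cycle (4, 8, 5, 11, 6).
Advancing 3 steps from 11: 11 → 6 → 4 → 8.

8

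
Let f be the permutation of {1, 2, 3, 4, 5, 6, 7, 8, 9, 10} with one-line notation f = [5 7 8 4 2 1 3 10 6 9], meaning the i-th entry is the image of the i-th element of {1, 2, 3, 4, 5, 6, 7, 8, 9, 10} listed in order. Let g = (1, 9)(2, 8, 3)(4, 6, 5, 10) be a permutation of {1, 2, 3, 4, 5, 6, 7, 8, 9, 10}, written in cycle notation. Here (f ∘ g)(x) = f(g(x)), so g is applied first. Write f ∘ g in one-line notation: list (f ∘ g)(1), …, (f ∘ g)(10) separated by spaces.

For each element, apply g then f: 1 → 9 → 6; 2 → 8 → 10; 3 → 2 → 7; 4 → 6 → 1; 5 → 10 → 9; 6 → 5 → 2; 7 → 7 → 3; 8 → 3 → 8; 9 → 1 → 5; 10 → 4 → 4.
Collecting the images, f ∘ g = [6 10 7 1 9 2 3 8 5 4].

6 10 7 1 9 2 3 8 5 4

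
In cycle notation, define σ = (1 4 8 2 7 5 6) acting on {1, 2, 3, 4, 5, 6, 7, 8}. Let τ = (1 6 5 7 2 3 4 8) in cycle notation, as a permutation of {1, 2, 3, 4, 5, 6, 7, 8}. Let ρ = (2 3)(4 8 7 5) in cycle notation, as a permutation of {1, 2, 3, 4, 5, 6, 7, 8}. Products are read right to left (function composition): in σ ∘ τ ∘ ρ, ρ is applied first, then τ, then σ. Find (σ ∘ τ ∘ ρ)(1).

1

Apply the permutations in order: ρ(1) = 1, then τ(1) = 6, then σ(6) = 1. So (σ ∘ τ ∘ ρ)(1) = 1.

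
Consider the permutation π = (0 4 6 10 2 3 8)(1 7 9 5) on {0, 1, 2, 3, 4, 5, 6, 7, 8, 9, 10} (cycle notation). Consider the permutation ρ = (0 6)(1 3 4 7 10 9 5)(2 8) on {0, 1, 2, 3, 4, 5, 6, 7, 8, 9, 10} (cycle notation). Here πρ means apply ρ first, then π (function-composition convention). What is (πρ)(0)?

First apply ρ: ρ(0) = 6, then π(6) = 10. Thus (πρ)(0) = 10.

10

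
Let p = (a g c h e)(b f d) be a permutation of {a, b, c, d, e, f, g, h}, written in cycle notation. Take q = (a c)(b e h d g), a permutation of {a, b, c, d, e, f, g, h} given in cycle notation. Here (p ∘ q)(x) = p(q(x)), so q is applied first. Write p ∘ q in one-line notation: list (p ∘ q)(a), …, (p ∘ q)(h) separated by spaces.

h a g c e d f b

(p ∘ q)(x) = p(q(x)). Computing each image: p(q(a)) = p(c) = h, p(q(b)) = p(e) = a, p(q(c)) = p(a) = g, p(q(d)) = p(g) = c, p(q(e)) = p(h) = e, p(q(f)) = p(f) = d, p(q(g)) = p(b) = f, p(q(h)) = p(d) = b.
Hence p ∘ q = [h a g c e d f b].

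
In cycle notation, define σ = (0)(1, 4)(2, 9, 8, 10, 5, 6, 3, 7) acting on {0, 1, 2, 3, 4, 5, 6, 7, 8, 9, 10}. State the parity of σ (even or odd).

The cycle lengths are 8, 2, 1.
A cycle is odd iff its length is even; σ has 2 even-length cycles, so sgn(σ) = (−1)^2 and σ is even.

even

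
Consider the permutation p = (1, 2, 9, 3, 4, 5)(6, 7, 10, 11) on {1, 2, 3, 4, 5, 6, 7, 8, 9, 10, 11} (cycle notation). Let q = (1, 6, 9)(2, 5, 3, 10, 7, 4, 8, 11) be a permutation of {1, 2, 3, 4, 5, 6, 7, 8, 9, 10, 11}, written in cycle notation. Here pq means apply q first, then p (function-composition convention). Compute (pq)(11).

9

q(11) = 2, then p(2) = 9; composing gives (pq)(11) = 9.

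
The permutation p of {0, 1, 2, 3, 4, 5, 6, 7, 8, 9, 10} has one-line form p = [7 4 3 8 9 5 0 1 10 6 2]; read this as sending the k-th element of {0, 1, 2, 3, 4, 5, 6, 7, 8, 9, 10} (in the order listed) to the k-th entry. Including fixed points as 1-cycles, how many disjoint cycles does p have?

The cycle decomposition is (0 7 1 4 9 6)(2 3 8 10)(5), which has 3 cycles (counting 1-cycles).

3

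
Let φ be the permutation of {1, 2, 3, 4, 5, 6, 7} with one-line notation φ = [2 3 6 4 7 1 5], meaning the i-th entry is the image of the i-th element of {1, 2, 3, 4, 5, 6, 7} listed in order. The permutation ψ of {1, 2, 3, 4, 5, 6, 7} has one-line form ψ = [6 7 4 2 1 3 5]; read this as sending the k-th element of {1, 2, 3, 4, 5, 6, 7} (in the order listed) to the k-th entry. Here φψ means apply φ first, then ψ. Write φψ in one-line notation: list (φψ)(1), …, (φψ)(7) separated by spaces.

7 4 3 2 5 6 1

(φψ)(x) = ψ(φ(x)). Computing each image: ψ(φ(1)) = ψ(2) = 7, ψ(φ(2)) = ψ(3) = 4, ψ(φ(3)) = ψ(6) = 3, ψ(φ(4)) = ψ(4) = 2, ψ(φ(5)) = ψ(7) = 5, ψ(φ(6)) = ψ(1) = 6, ψ(φ(7)) = ψ(5) = 1.
Hence φψ = [7 4 3 2 5 6 1].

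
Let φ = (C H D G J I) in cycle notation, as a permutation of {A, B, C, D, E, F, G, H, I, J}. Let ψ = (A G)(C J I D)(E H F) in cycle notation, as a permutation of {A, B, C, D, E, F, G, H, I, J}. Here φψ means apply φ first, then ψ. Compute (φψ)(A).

(φψ)(A) = ψ(φ(A)). φ(A) = A, then ψ(A) = G. So (φψ)(A) = G.

G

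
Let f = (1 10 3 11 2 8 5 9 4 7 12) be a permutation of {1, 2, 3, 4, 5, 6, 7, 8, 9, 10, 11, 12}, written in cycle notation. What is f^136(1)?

2

1 lies in the 11-cycle (1 10 3 11 2 8 5 9 4 7 12).
Powers repeat with period 11 on this cycle, and 136 mod 11 = 4, so f^136(1) = f^4(1).
Advancing 4 steps from 1: 1 → 10 → 3 → 11 → 2.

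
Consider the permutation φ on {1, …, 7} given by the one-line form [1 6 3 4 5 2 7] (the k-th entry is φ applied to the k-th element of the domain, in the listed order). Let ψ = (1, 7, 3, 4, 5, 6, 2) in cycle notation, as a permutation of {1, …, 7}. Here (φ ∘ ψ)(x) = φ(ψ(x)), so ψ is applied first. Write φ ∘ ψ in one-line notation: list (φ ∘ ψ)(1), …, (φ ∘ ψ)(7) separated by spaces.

Chase each element through ψ then φ: 1 → 7 → 7; 2 → 1 → 1; 3 → 4 → 4; 4 → 5 → 5; 5 → 6 → 2; 6 → 2 → 6; 7 → 3 → 3.
So φ ∘ ψ in one-line form is 7 1 4 5 2 6 3.

7 1 4 5 2 6 3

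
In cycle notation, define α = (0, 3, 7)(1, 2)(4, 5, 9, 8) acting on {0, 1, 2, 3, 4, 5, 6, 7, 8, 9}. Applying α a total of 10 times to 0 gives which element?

3

0 lies in the 3-cycle (0, 3, 7).
Since the cycle has length 3, α^10 acts on it the same as α^1 (10 mod 3 = 1).
Advancing 1 step from 0: 0 → 3.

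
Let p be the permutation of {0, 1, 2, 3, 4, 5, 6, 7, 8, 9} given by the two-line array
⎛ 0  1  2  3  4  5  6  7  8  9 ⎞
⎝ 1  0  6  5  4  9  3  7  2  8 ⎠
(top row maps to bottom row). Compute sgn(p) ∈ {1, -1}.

1

In disjoint-cycle form the cycle lengths are 6, 2, 1, 1.
A cycle is odd iff its length is even; p has 2 even-length cycles, so sgn(p) = (−1)^2 and p is even.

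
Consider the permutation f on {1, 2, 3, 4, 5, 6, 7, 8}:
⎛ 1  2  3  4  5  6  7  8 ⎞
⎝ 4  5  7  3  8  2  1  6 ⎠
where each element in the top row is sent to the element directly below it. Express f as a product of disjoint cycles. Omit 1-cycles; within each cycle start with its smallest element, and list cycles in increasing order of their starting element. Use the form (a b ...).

(1 4 3 7)(2 5 8 6)

Iterating f from 1 gives 1 → 4 → 3 → 7 → 1; that is the 4-cycle (1 4 3 7).
Repeating from the next unused element and collecting all non-trivial cycles gives (1 4 3 7)(2 5 8 6).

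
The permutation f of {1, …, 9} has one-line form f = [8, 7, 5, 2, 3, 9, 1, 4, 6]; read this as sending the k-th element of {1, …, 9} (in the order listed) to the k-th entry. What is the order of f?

10

Writing f as disjoint cycles, the cycle lengths are 5, 2, 2.
The order is lcm(5, 2, 2) = 10.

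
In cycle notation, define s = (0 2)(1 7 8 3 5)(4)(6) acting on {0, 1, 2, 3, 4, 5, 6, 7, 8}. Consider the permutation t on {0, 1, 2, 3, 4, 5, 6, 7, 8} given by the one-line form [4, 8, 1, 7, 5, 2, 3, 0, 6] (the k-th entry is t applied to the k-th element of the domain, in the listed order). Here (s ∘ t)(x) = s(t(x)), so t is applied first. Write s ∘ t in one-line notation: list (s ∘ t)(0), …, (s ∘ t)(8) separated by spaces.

For each element, apply t then s: 0 → 4 → 4; 1 → 8 → 3; 2 → 1 → 7; 3 → 7 → 8; 4 → 5 → 1; 5 → 2 → 0; 6 → 3 → 5; 7 → 0 → 2; 8 → 6 → 6.
Collecting the images, s ∘ t = [4 3 7 8 1 0 5 2 6].

4 3 7 8 1 0 5 2 6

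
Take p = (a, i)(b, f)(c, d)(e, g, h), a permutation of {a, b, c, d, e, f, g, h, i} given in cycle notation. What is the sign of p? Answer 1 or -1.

The cycle lengths are 3, 2, 2, 2.
A cycle is odd iff its length is even; p has 3 even-length cycles, so sgn(p) = (−1)^3 and p is odd.

-1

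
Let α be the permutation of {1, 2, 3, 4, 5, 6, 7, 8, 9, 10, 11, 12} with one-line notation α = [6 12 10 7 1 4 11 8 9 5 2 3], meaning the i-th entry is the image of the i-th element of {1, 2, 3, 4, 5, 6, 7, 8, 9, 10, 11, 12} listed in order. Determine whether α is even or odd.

In disjoint-cycle form the cycle lengths are 10, 1, 1.
A cycle of length ℓ contributes ℓ−1 transpositions, so α is a product of 9 transpositions — odd.

odd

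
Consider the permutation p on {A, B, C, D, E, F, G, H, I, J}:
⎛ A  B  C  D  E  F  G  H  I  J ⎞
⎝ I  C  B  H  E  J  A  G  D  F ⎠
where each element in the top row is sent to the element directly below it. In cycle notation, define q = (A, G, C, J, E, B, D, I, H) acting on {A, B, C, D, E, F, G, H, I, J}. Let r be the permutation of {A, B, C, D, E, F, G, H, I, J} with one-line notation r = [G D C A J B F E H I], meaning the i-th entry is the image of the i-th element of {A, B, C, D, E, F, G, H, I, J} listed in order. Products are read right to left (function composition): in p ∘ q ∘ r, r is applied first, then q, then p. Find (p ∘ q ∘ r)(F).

Apply the permutations in order: r(F) = B, then q(B) = D, then p(D) = H. So (p ∘ q ∘ r)(F) = H.

H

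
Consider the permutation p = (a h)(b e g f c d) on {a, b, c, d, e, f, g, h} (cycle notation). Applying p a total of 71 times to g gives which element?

g lies in the 6-cycle (b e g f c d).
On a 6-cycle, p^6 is the identity, so p^71 = p^5 there (71 ≡ 5 mod 6).
Stepping 5 places around the cycle: g → f → c → d → b → e.

e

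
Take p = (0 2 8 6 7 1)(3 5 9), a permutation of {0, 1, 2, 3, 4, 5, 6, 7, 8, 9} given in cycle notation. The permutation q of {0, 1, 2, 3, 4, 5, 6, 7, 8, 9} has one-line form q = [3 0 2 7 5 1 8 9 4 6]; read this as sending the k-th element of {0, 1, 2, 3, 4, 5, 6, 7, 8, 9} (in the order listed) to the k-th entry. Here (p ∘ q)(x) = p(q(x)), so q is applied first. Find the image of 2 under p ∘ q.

8

First apply q: q(2) = 2, then p(2) = 8. Thus (p ∘ q)(2) = 8.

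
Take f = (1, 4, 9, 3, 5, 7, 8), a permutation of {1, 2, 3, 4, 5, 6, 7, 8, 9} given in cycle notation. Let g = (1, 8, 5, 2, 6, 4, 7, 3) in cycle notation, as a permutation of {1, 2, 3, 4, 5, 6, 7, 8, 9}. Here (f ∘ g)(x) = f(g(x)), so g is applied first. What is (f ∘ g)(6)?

g(6) = 4, then f(4) = 9; composing gives (f ∘ g)(6) = 9.

9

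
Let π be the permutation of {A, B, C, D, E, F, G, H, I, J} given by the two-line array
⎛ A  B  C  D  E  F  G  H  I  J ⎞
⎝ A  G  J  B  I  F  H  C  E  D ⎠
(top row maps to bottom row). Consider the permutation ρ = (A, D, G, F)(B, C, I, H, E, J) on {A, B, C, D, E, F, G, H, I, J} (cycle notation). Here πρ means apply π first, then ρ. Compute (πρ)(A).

D

(πρ)(A) = ρ(π(A)). π(A) = A, then ρ(A) = D. So (πρ)(A) = D.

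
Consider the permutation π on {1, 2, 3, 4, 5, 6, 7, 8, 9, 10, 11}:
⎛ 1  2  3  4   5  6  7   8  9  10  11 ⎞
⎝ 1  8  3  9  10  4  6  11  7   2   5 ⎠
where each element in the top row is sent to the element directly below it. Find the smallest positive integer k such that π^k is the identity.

20

The disjoint-cycle form of π has cycle lengths 5, 4, 1, 1.
Since disjoint cycles commute, ord(π) = lcm(5, 4) = 20.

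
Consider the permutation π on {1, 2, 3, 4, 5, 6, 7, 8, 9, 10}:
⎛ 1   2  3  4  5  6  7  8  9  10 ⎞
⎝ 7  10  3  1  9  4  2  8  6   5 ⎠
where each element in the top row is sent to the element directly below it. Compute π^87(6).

9

Tracing 6 → 4 → … returns to 6 after 8 steps, so 6 lies in an 8-cycle (1, 7, 2, 10, 5, 9, 6, 4).
Since the cycle has length 8, π^87 acts on it the same as π^7 (87 mod 8 = 7).
Advancing 7 steps from 6: 6 → 4 → 1 → 7 → 2 → 10 → 5 → 9.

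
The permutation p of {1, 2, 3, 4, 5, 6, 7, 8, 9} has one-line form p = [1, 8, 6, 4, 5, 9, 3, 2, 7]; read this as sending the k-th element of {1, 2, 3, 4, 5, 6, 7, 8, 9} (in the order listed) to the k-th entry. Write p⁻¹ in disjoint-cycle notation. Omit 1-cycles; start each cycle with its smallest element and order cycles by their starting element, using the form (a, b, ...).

(2, 8)(3, 7, 9, 6)

First write p in disjoint cycles: (2, 8)(3, 6, 9, 7).
The inverse reverses every cycle; in canonical form, p⁻¹ = (2, 8)(3, 7, 9, 6).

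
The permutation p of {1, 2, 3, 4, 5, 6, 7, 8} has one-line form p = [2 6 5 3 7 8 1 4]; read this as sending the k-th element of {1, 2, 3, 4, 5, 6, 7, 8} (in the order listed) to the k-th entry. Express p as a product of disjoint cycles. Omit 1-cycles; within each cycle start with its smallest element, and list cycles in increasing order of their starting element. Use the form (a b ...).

(1 2 6 8 4 3 5 7)

From 1: 1 → 2 → 6 → 8 → 4 → 3 → 5 → 7 → 1, closing the cycle (1 2 6 8 4 3 5 7).
Repeating from the next unused element and collecting all non-trivial cycles gives (1 2 6 8 4 3 5 7).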